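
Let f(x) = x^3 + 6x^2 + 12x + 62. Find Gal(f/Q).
3T2: S_3

The polynomial is an irreducible cubic over Q and its discriminant is -78732, which is not a perfect square. For an irreducible cubic, a non-square discriminant gives Galois group S_3.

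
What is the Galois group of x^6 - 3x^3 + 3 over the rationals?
C_3 x S_3

The polynomial f is an irreducible sextic over Q, so G = Gal(f/Q) is one of the 16 transitive subgroups 6T1, ..., 6T16 of S_6. The discriminant of f is -177147, which is not a perfect square, so G is not contained in A_6. The transitive groups of degree 6 not contained in A_6 are: C_6 (6T1, order 6), S_3 (6T2, order 6), D_6 (6T3, order 12), C_3 x S_3 (6T5, order 18), A_4 x C_2 (6T6, order 24), S_4 (6T8, order 24), S_3 x S_3 (6T9, order 36), S_4 x C_2 (6T11, order 48), (S_3 x S_3) : C_2 (6T13, order 72), PGL(2,5) (6T14, order 120), S_6 (6T16, order 720). By Dedekind's theorem, for a prime p not dividing disc(f) the degrees of the irreducible factors of f mod p form the cycle type of an element of G. Factoring f modulo the 33 such primes p <= 139 (skipping 3, which divides the discriminant), each new pattern first appears at: mod 2: f = (x^6 + x^3 + 1), pattern 6; mod 7: f = (x + 1)(x + 2)(x + 4)(x^3 + 3), pattern 3+1+1+1; mod 17: f = (x^2 + x + 7)(x^2 + 4x + 7)(x^2 + 12x + 7), pattern 2+2+2; mod 19: f = (x^3 + 6)(x^3 + 10), pattern 3+3; mod 73: f = (x + 13)(x + 21)(x + 22)(x + 29)(x + 30)(x + 31), pattern 1+1+1+1+1+1. No other pattern occurs in this range, so the set of observed cycle types is {6, 3+1+1+1, 2+2+2, 3+3, 1+1+1+1+1+1}. The candidates containing elements of all these cycle types are C_3 x S_3 (6T5) of order 18, S_3 x S_3 (6T9) of order 36, (S_3 x S_3) : C_2 (6T13) of order 72, S_6 (6T16) of order 720; the others are excluded. The observed types are precisely the cycle types that occur in C_3 x S_3 (6T5). Each of the other remaining candidates has further cycle types, and by the Chebotarev density theorem the matching factorization patterns would occur for a proportion of primes equal to their share of the group: S_3 x S_3 (6T9) additionally contains elements of type 2+2+1+1 (9 of its 36 elements, about 25% of primes); (S_3 x S_3) : C_2 (6T13) additionally contains elements of type 4+2, 3+2+1, 2+2+1+1, 2+1+1+1+1 (45 of its 72 elements, about 62% of primes); S_6 (6T16) additionally contains elements of type 5+1, 4+2, 4+1+1, 3+2+1, 2+2+1+1, 2+1+1+1+1 (504 of its 720 elements, about 70% of primes). None of the 33 primes tested shows any such pattern (for each of these groups the chance of that is below 10^-4), which rules them out. Hence G = C_3 x S_3 (6T5), of order 18.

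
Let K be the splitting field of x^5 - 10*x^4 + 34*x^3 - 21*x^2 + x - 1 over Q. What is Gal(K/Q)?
The polynomial f is an irreducible quintic over Q, so G = Gal(f/Q) is a transitive subgroup of S_5: one of C_5 (5T1, order 5), D_5 (5T2, order 10), F_20 (5T3, order 20), A_5 (5T4, order 60) or S_5 (5T5, order 120). The discriminant of f is 445372084, which is not a perfect square, so G is not contained in A_5. The transitive groups of degree 5 not contained in A_5 are: F_20 (5T3, order 20), S_5 (5T5, order 120). By Dedekind's theorem, for a prime p not dividing disc(f) the degrees of the irreducible factors of f mod p form the cycle type of an element of G. Factoring f modulo the 3 such primes p <= 7 (skipping 2, which divides the discriminant), each new pattern first appears at: mod 3: f = (x^5 + 2x^4 + x^3 + x + 2), pattern 5; mod 7: f = (x^2 + 4)(x^3 + 4x^2 + 2x + 5), pattern 3+2. No other pattern occurs in this range, so the set of observed cycle types is {5, 3+2}. Among the candidates above, the only group containing elements of all these cycle types is S_5 (5T5) — F_20 (5T3) lacks at least one of them. Hence G = S_5 (5T5), of order 120.

S_5 (order 120)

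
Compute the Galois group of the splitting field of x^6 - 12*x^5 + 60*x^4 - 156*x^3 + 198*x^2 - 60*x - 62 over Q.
The polynomial f is an irreducible sextic over Q, so G = Gal(f/Q) is one of the 16 transitive subgroups 6T1, ..., 6T16 of S_6. The discriminant of f is 4516300800, which is not a perfect square, so G is not contained in A_6. The transitive groups of degree 6 not contained in A_6 are: C_6 (6T1, order 6), S_3 (6T2, order 6), D_6 (6T3, order 12), C_3 x S_3 (6T5, order 18), A_4 x C_2 (6T6, order 24), S_4 (6T8, order 24), S_3 x S_3 (6T9, order 36), S_4 x C_2 (6T11, order 48), (S_3 x S_3) : C_2 (6T13, order 72), PGL(2,5) (6T14, order 120), S_6 (6T16, order 720). By Dedekind's theorem, for a prime p not dividing disc(f) the degrees of the irreducible factors of f mod p form the cycle type of an element of G. Factoring f modulo the 79 such primes p <= 431 (skipping 2, 3, 5, 11, which divide the discriminant), each new pattern first appears at: mod 7: f = (x^3 + x^2 + 1)(x^3 + x^2 + 3x + 1), pattern 3+3; mod 13: f = (x^6 + x^5 + 8x^4 + 3x^2 + 5x + 3), pattern 6; mod 17: f = (x + 1)(x + 11)(x^2 + 11)(x^2 + 10x + 3), pattern 2+2+1+1; mod 29: f = (x^2 + 2x + 13)(x^2 + 19x + 28)(x^2 + 25x + 7), pattern 2+2+2; mod 31: f = (x)(x + 4)(x + 6)(x + 15)(x + 26)(x + 30), pattern 1+1+1+1+1+1. No other pattern occurs in this range, so the set of observed cycle types is {3+3, 6, 2+2+1+1, 2+2+2, 1+1+1+1+1+1}. The candidates containing elements of all these cycle types are D_6 (6T3) of order 12, A_4 x C_2 (6T6) of order 24, S_3 x S_3 (6T9) of order 36, S_4 x C_2 (6T11) of order 48, (S_3 x S_3) : C_2 (6T13) of order 72, PGL(2,5) (6T14) of order 120, S_6 (6T16) of order 720; the others are excluded. The observed types are precisely the cycle types that occur in D_6 (6T3). Each of the other remaining candidates has further cycle types, and by the Chebotarev density theorem the matching factorization patterns would occur for a proportion of primes equal to their share of the group: A_4 x C_2 (6T6) additionally contains elements of type 2+1+1+1+1 (3 of its 24 elements, about 12% of primes); S_3 x S_3 (6T9) additionally contains elements of type 3+1+1+1 (4 of its 36 elements, about 11% of primes); S_4 x C_2 (6T11) additionally contains elements of type 4+2, 4+1+1, 2+1+1+1+1 (15 of its 48 elements, about 31% of primes); (S_3 x S_3) : C_2 (6T13) additionally contains elements of type 4+2, 3+2+1, 3+1+1+1, 2+1+1+1+1 (40 of its 72 elements, about 56% of primes); PGL(2,5) (6T14) additionally contains elements of type 5+1, 4+1+1 (54 of its 120 elements, about 45% of primes); S_6 (6T16) additionally contains elements of type 5+1, 4+2, 4+1+1, 3+2+1, 3+1+1+1, 2+1+1+1+1 (499 of its 720 elements, about 69% of primes). None of the 79 primes tested shows any such pattern (for each of these groups the chance of that is below 10^-4), which rules them out. Hence G = D_6 (6T3), of order 12.

D_6 (also written D6)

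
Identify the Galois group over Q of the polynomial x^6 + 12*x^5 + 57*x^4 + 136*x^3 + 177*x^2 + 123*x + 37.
The polynomial f is an irreducible sextic over Q, so G = Gal(f/Q) is one of the 16 transitive subgroups 6T1, ..., 6T16 of S_6. The discriminant of f is -7105563, which is not a perfect square, so G is not contained in A_6. The transitive groups of degree 6 not contained in A_6 are: C_6 (6T1, order 6), S_3 (6T2, order 6), D_6 (6T3, order 12), C_3 x S_3 (6T5, order 18), A_4 x C_2 (6T6, order 24), S_4 (6T8, order 24), S_3 x S_3 (6T9, order 36), S_4 x C_2 (6T11, order 48), (S_3 x S_3) : C_2 (6T13, order 72), PGL(2,5) (6T14, order 120), S_6 (6T16, order 720). By Dedekind's theorem, for a prime p not dividing disc(f) the degrees of the irreducible factors of f mod p form the cycle type of an element of G. Factoring f modulo the 37 such primes p <= 167 (skipping 3, 19, which divide the discriminant), each new pattern first appears at: mod 2: f = (x^6 + x^4 + x^2 + x + 1), pattern 6; mod 7: f = (x^3 + 6x^2 + 3x + 2)(x^3 + 6x^2 + 4x + 1), pattern 3+3; mod 17: f = (x^2 + 5x + 12)(x^2 + 10x + 11)(x^2 + 14x + 12), pattern 2+2+2; mod 37: f = (x)(x + 7)(x + 14)(x + 20)(x + 22)(x + 23), pattern 1+1+1+1+1+1. No other pattern occurs in this range, so the set of observed cycle types is {6, 3+3, 2+2+2, 1+1+1+1+1+1}. The candidates containing elements of all these cycle types are C_6 (6T1) of order 6, D_6 (6T3) of order 12, C_3 x S_3 (6T5) of order 18, A_4 x C_2 (6T6) of order 24, S_3 x S_3 (6T9) of order 36, S_4 x C_2 (6T11) of order 48, (S_3 x S_3) : C_2 (6T13) of order 72, PGL(2,5) (6T14) of order 120, S_6 (6T16) of order 720; the others are excluded. The observed types are precisely the cycle types that occur in C_6 (6T1). Each of the other remaining candidates has further cycle types, and by the Chebotarev density theorem the matching factorization patterns would occur for a proportion of primes equal to their share of the group: D_6 (6T3) additionally contains elements of type 2+2+1+1 (3 of its 12 elements, about 25% of primes); C_3 x S_3 (6T5) additionally contains elements of type 3+1+1+1 (4 of its 18 elements, about 22% of primes); A_4 x C_2 (6T6) additionally contains elements of type 2+2+1+1, 2+1+1+1+1 (6 of its 24 elements, about 25% of primes); S_3 x S_3 (6T9) additionally contains elements of type 3+1+1+1, 2+2+1+1 (13 of its 36 elements, about 36% of primes); S_4 x C_2 (6T11) additionally contains elements of type 4+2, 4+1+1, 2+2+1+1, 2+1+1+1+1 (24 of its 48 elements, about 50% of primes); (S_3 x S_3) : C_2 (6T13) additionally contains elements of type 4+2, 3+2+1, 3+1+1+1, 2+2+1+1, 2+1+1+1+1 (49 of its 72 elements, about 68% of primes); PGL(2,5) (6T14) additionally contains elements of type 5+1, 4+1+1, 2+2+1+1 (69 of its 120 elements, about 58% of primes); S_6 (6T16) additionally contains elements of type 5+1, 4+2, 4+1+1, 3+2+1, 3+1+1+1, 2+2+1+1, 2+1+1+1+1 (544 of its 720 elements, about 76% of primes). None of the 37 primes tested shows any such pattern (for each of these groups the chance of that is below 10^-4), which rules them out. Hence G = C_6 (6T1), of order 6.

6T1: C_6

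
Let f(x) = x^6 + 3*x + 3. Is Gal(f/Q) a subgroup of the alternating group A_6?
The polynomial is irreducible of degree 6 over Q. Its discriminant is -9059283, which is not a perfect square. A Galois group lies in the alternating group exactly when the discriminant is a square in Q, so the Galois group ((S_3 x S_3) : C_2) is not contained in A_6.

No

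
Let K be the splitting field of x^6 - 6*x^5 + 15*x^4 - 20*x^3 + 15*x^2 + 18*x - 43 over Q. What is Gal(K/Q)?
The polynomial f is an irreducible sextic over Q, so G = Gal(f/Q) is one of the 16 transitive subgroups 6T1, ..., 6T16 of S_6. The discriminant of f is 746496000000 = 864000^2, a perfect square, so G is contained in A_6. The transitive groups of degree 6 contained in A_6 are: A_4 (6T4, order 12), S_4 (6T7, order 24), (C_3 x C_3) : C_4 (6T10, order 36), PSL(2,5) (6T12, order 60), A_6 (6T15, order 360). By Dedekind's theorem, for a prime p not dividing disc(f) the degrees of the irreducible factors of f mod p form the cycle type of an element of G. Factoring f modulo the 6 such primes p <= 23 (skipping 2, 3, 5, which divide the discriminant), each new pattern first appears at: mod 7: f = (x + 2)(x^5 + 6x^4 + 3x^3 + 2x^2 + 4x + 3), pattern 5+1; mod 23: f = (x + 6)(x + 11)(x + 20)(x^3 + 3x^2 + 4x + 8), pattern 3+1+1+1. No other pattern occurs in this range, so the set of observed cycle types is {5+1, 3+1+1+1}. Among the candidates above, the only group containing elements of all these cycle types is A_6 (6T15) — each of A_4 (6T4), S_4 (6T7), (C_3 x C_3) : C_4 (6T10), PSL(2,5) (6T12) lacks at least one of them. Hence G = A_6 (6T15), of order 360.

6T15: A_6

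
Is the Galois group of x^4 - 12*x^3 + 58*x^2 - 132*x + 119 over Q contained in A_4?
The polynomial is irreducible of degree 4 over Q. Its discriminant is 2048, which is not a perfect square. A Galois group lies in the alternating group exactly when the discriminant is a square in Q, so the Galois group (C_4) is not contained in A_4.

No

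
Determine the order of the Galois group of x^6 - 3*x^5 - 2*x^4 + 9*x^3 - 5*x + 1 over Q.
6

The degree of the splitting field over Q equals the order of the Galois group, so first determine the group. The polynomial f is an irreducible sextic over Q, so G = Gal(f/Q) is one of the 16 transitive subgroups 6T1, ..., 6T16 of S_6. The discriminant of f is 810448, which is not a perfect square, so G is not contained in A_6. The transitive groups of degree 6 not contained in A_6 are: C_6 (6T1, order 6), S_3 (6T2, order 6), D_6 (6T3, order 12), C_3 x S_3 (6T5, order 18), A_4 x C_2 (6T6, order 24), S_4 (6T8, order 24), S_3 x S_3 (6T9, order 36), S_4 x C_2 (6T11, order 48), (S_3 x S_3) : C_2 (6T13, order 72), PGL(2,5) (6T14, order 120), S_6 (6T16, order 720). By Dedekind's theorem, for a prime p not dividing disc(f) the degrees of the irreducible factors of f mod p form the cycle type of an element of G. Factoring f modulo the 23 such primes p <= 97 (skipping 2, 37, which divide the discriminant), each new pattern first appears at: mod 3: f = (x^3 + x^2 + 2)(x^3 + 2x^2 + 2x + 2), pattern 3+3; mod 5: f = (x^2 + 2)(x^2 + 3x + 3)(x^2 + 4x + 1), pattern 2+2+2; mod 67: f = (x + 2)(x + 18)(x + 30)(x + 36)(x + 48)(x + 64), pattern 1+1+1+1+1+1. No other pattern occurs in this range, so the set of observed cycle types is {3+3, 2+2+2, 1+1+1+1+1+1}. The candidates containing elements of all these cycle types are C_6 (6T1) of order 6, S_3 (6T2) of order 6, D_6 (6T3) of order 12, C_3 x S_3 (6T5) of order 18, A_4 x C_2 (6T6) of order 24, S_4 (6T8) of order 24, S_3 x S_3 (6T9) of order 36, S_4 x C_2 (6T11) of order 48, (S_3 x S_3) : C_2 (6T13) of order 72, PGL(2,5) (6T14) of order 120, S_6 (6T16) of order 720; the others are excluded. The observed types are precisely the cycle types that occur in S_3 (6T2). Each of the other remaining candidates has further cycle types, and by the Chebotarev density theorem the matching factorization patterns would occur for a proportion of primes equal to their share of the group: C_6 (6T1) additionally contains elements of type 6 (2 of its 6 elements, about 33% of primes); D_6 (6T3) additionally contains elements of type 6, 2+2+1+1 (5 of its 12 elements, about 42% of primes); C_3 x S_3 (6T5) additionally contains elements of type 6, 3+1+1+1 (10 of its 18 elements, about 56% of primes); A_4 x C_2 (6T6) additionally contains elements of type 6, 2+2+1+1, 2+1+1+1+1 (14 of its 24 elements, about 58% of primes); S_4 (6T8) additionally contains elements of type 4+1+1, 2+2+1+1 (9 of its 24 elements, about 38% of primes); S_3 x S_3 (6T9) additionally contains elements of type 6, 3+1+1+1, 2+2+1+1 (25 of its 36 elements, about 69% of primes); S_4 x C_2 (6T11) additionally contains elements of type 6, 4+2, 4+1+1, 2+2+1+1, 2+1+1+1+1 (32 of its 48 elements, about 67% of primes); (S_3 x S_3) : C_2 (6T13) additionally contains elements of type 6, 4+2, 3+2+1, 3+1+1+1, 2+2+1+1, 2+1+1+1+1 (61 of its 72 elements, about 85% of primes); PGL(2,5) (6T14) additionally contains elements of type 6, 5+1, 4+1+1, 2+2+1+1 (89 of its 120 elements, about 74% of primes); S_6 (6T16) additionally contains elements of type 6, 5+1, 4+2, 4+1+1, 3+2+1, 3+1+1+1, 2+2+1+1, 2+1+1+1+1 (664 of its 720 elements, about 92% of primes). None of the 23 primes tested shows any such pattern (for each of these groups the chance of that is below 10^-4), which rules them out. Hence G = S_3 (6T2), of order 6. The Galois group S_3 (6T2) has order 6, so the splitting field has degree 6 over Q.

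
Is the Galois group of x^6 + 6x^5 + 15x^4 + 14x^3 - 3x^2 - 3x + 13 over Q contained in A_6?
No

The polynomial is irreducible of degree 6 over Q. Its discriminant is -6604217307, which is not a perfect square. A Galois group lies in the alternating group exactly when the discriminant is a square in Q, so the Galois group ((S_3 x S_3) : C_2) is not contained in A_6.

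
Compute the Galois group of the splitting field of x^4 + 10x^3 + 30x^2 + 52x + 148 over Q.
The polynomial is an irreducible quartic over Q and its discriminant is 41990400 = 6480^2, a perfect square, so the Galois group is contained in A_4. The resolvent cubic y^3 - 30*y^2 - 72*y + 256 splits completely over Q, which gives the Klein four-group V_4.

V_4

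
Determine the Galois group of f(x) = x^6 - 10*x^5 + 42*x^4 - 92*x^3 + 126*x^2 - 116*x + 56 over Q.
The polynomial f is an irreducible sextic over Q, so G = Gal(f/Q) is one of the 16 transitive subgroups 6T1, ..., 6T16 of S_6. The discriminant of f is -95929008128, which is not a perfect square, so G is not contained in A_6. The transitive groups of degree 6 not contained in A_6 are: C_6 (6T1, order 6), S_3 (6T2, order 6), D_6 (6T3, order 12), C_3 x S_3 (6T5, order 18), A_4 x C_2 (6T6, order 24), S_4 (6T8, order 24), S_3 x S_3 (6T9, order 36), S_4 x C_2 (6T11, order 48), (S_3 x S_3) : C_2 (6T13, order 72), PGL(2,5) (6T14, order 120), S_6 (6T16, order 720). By Dedekind's theorem, for a prime p not dividing disc(f) the degrees of the irreducible factors of f mod p form the cycle type of an element of G. Factoring f modulo the 28 such primes p <= 127 (skipping 2, 29, 59, which divide the discriminant), each new pattern first appears at: mod 3: f = (x^3 + 2x + 2)(x^3 + 2x^2 + x + 1), pattern 3+3; mod 5: f = (x^6 + 2x^4 + 3x^3 + x^2 + 4x + 1), pattern 6; mod 7: f = (x)(x + 6)(x^4 + 5x^3 + 5x^2 + 4x + 4), pattern 4+1+1; mod 17: f = (x + 2)(x + 12)(x^2 + 3x + 5)(x^2 + 7x + 5), pattern 2+2+1+1; mod 23: f = (x^2 + 3x + 14)(x^2 + 4x + 8)(x^2 + 6x + 12), pattern 2+2+2; mod 67: f = (x^2 + 24x + 24)(x^4 + 33x^3 + 30x^2 + 4x + 47), pattern 4+2; mod 127: f = (x + 9)(x + 14)(x + 21)(x + 89)(x^2 + 111x + 58), pattern 2+1+1+1+1. No other pattern occurs in this range, so the set of observed cycle types is {3+3, 6, 4+1+1, 2+2+1+1, 2+2+2, 4+2, 2+1+1+1+1}. The candidates containing elements of all these cycle types are S_4 x C_2 (6T11) of order 48, S_6 (6T16) of order 720; the others are excluded. The observed types are precisely the cycle types that occur in S_4 x C_2 (6T11) (apart from the identity). Each of the other remaining candidates has further cycle types, and by the Chebotarev density theorem the matching factorization patterns would occur for a proportion of primes equal to their share of the group: S_6 (6T16) additionally contains elements of type 5+1, 3+2+1, 3+1+1+1 (304 of its 720 elements, about 42% of primes). None of the 28 primes tested shows any such pattern (for each of these groups the chance of that is below 10^-4), which rules them out. Hence G = S_4 x C_2 (6T11), of order 48.

6T11: S_4 x C_2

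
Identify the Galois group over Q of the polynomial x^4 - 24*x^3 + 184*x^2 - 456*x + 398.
C_4

The polynomial is an irreducible quartic over Q and its discriminant is 1064634368, which is not a perfect square, so the Galois group is not contained in A_4. The resolvent cubic y^3 - 184*y^2 + 9352*y - 144256 has exactly one rational root, so the Galois group is C_4 or D_4. The quartic becomes reducible over Q(sqrt(disc)), so the group is C_4.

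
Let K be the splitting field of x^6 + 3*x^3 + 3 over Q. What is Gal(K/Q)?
The polynomial f is an irreducible sextic over Q, so G = Gal(f/Q) is one of the 16 transitive subgroups 6T1, ..., 6T16 of S_6. The discriminant of f is -177147, which is not a perfect square, so G is not contained in A_6. The transitive groups of degree 6 not contained in A_6 are: C_6 (6T1, order 6), S_3 (6T2, order 6), D_6 (6T3, order 12), C_3 x S_3 (6T5, order 18), A_4 x C_2 (6T6, order 24), S_4 (6T8, order 24), S_3 x S_3 (6T9, order 36), S_4 x C_2 (6T11, order 48), (S_3 x S_3) : C_2 (6T13, order 72), PGL(2,5) (6T14, order 120), S_6 (6T16, order 720). By Dedekind's theorem, for a prime p not dividing disc(f) the degrees of the irreducible factors of f mod p form the cycle type of an element of G. Factoring f modulo the 33 such primes p <= 139 (skipping 3, which divides the discriminant), each new pattern first appears at: mod 2: f = (x^6 + x^3 + 1), pattern 6; mod 7: f = (x + 3)(x + 5)(x + 6)(x^3 + 4), pattern 3+1+1+1; mod 17: f = (x^2 + 5x + 7)(x^2 + 13x + 7)(x^2 + 16x + 7), pattern 2+2+2; mod 19: f = (x^3 + 9)(x^3 + 13), pattern 3+3; mod 73: f = (x + 42)(x + 43)(x + 44)(x + 51)(x + 52)(x + 60), pattern 1+1+1+1+1+1. No other pattern occurs in this range, so the set of observed cycle types is {6, 3+1+1+1, 2+2+2, 3+3, 1+1+1+1+1+1}. The candidates containing elements of all these cycle types are C_3 x S_3 (6T5) of order 18, S_3 x S_3 (6T9) of order 36, (S_3 x S_3) : C_2 (6T13) of order 72, S_6 (6T16) of order 720; the others are excluded. The observed types are precisely the cycle types that occur in C_3 x S_3 (6T5). Each of the other remaining candidates has further cycle types, and by the Chebotarev density theorem the matching factorization patterns would occur for a proportion of primes equal to their share of the group: S_3 x S_3 (6T9) additionally contains elements of type 2+2+1+1 (9 of its 36 elements, about 25% of primes); (S_3 x S_3) : C_2 (6T13) additionally contains elements of type 4+2, 3+2+1, 2+2+1+1, 2+1+1+1+1 (45 of its 72 elements, about 62% of primes); S_6 (6T16) additionally contains elements of type 5+1, 4+2, 4+1+1, 3+2+1, 2+2+1+1, 2+1+1+1+1 (504 of its 720 elements, about 70% of primes). None of the 33 primes tested shows any such pattern (for each of these groups the chance of that is below 10^-4), which rules them out. Hence G = C_3 x S_3 (6T5), of order 18.

C_3 x S_3, the group 6T5 of order 18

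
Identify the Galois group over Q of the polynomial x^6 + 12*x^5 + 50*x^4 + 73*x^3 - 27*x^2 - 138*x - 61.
PSL(2,5), A_5 acting on 6 points

The polynomial f is an irreducible sextic over Q, so G = Gal(f/Q) is one of the 16 transitive subgroups 6T1, ..., 6T16 of S_6. The discriminant of f is 30991489 = 5567^2, a perfect square, so G is contained in A_6. The transitive groups of degree 6 contained in A_6 are: A_4 (6T4, order 12), S_4 (6T7, order 24), (C_3 x C_3) : C_4 (6T10, order 36), PSL(2,5) (6T12, order 60), A_6 (6T15, order 360). By Dedekind's theorem, for a prime p not dividing disc(f) the degrees of the irreducible factors of f mod p form the cycle type of an element of G. Factoring f modulo the 21 such primes p <= 79 (skipping 19, which divides the discriminant), each new pattern first appears at: mod 2: f = (x + 1)(x^5 + x^4 + x^3 + x + 1), pattern 5+1; mod 7: f = (x^3 + x^2 + 3x + 5)(x^3 + 4x^2 + x + 6), pattern 3+3; mod 61: f = (x)(x + 39)(x^2 + 15x + 13)(x^2 + 19x + 12), pattern 2+2+1+1. No other pattern occurs in this range, so the set of observed cycle types is {5+1, 3+3, 2+2+1+1}. The candidates containing elements of all these cycle types are PSL(2,5) (6T12) of order 60, A_6 (6T15) of order 360; the others are excluded. The observed types are precisely the cycle types that occur in PSL(2,5) (6T12) (apart from the identity). Each of the other remaining candidates has further cycle types, and by the Chebotarev density theorem the matching factorization patterns would occur for a proportion of primes equal to their share of the group: A_6 (6T15) additionally contains elements of type 4+2, 3+1+1+1 (130 of its 360 elements, about 36% of primes). None of the 21 primes tested shows any such pattern (for each of these groups the chance of that is below 10^-4), which rules them out. Hence G = PSL(2,5) (6T12), of order 60.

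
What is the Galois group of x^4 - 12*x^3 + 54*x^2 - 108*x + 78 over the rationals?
D_4 (order 8)

The polynomial is an irreducible quartic over Q and its discriminant is -6912, which is not a perfect square, so the Galois group is not contained in A_4. The resolvent cubic y^3 - 54*y^2 + 984*y - 6048 has exactly one rational root, so the Galois group is C_4 or D_4. The quartic remains irreducible over Q(sqrt(disc)), so the group is D_4.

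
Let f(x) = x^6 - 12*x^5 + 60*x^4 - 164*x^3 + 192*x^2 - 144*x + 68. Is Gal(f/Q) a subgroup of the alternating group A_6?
No

The polynomial is irreducible of degree 6 over Q. Its discriminant is 5114284084297728, which is not a perfect square. A Galois group lies in the alternating group exactly when the discriminant is a square in Q, so the Galois group (D_6) is not contained in A_6.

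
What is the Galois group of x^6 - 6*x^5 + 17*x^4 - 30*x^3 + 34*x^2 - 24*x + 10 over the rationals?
The polynomial f is an irreducible sextic over Q, so G = Gal(f/Q) is one of the 16 transitive subgroups 6T1, ..., 6T16 of S_6. The discriminant of f is -187648, which is not a perfect square, so G is not contained in A_6. The transitive groups of degree 6 not contained in A_6 are: C_6 (6T1, order 6), S_3 (6T2, order 6), D_6 (6T3, order 12), C_3 x S_3 (6T5, order 18), A_4 x C_2 (6T6, order 24), S_4 (6T8, order 24), S_3 x S_3 (6T9, order 36), S_4 x C_2 (6T11, order 48), (S_3 x S_3) : C_2 (6T13, order 72), PGL(2,5) (6T14, order 120), S_6 (6T16, order 720). By Dedekind's theorem, for a prime p not dividing disc(f) the degrees of the irreducible factors of f mod p form the cycle type of an element of G. Factoring f modulo the 29 such primes p <= 113 (skipping 2, which divides the discriminant), each new pattern first appears at: mod 3: f = (x^6 + 2x^4 + x^2 + 1), pattern 6; mod 5: f = (x)(x^2 + 2x + 4)(x^3 + 2x^2 + 4x + 4), pattern 3+2+1; mod 7: f = (x^2 + 6x + 6)(x^4 + 2x^3 + 6x^2 + 6x + 4), pattern 4+2; mod 17: f = (x^3 + 14x^2 + 4x + 1)(x^3 + 14x^2 + 4x + 10), pattern 3+3; mod 19: f = (x^2 + x + 10)(x^2 + 5x + 18)(x^2 + 7x + 18), pattern 2+2+2; mod 37: f = (x + 2)(x + 15)(x^2 + 19x + 15)(x^2 + 32x + 14), pattern 2+2+1+1; mod 41: f = (x + 18)(x + 23)(x + 38)(x^3 + 38x^2 + 4x + 6), pattern 3+1+1+1; mod 113: f = (x + 33)(x + 89)(x + 91)(x + 101)(x^2 + 19x + 83), pattern 2+1+1+1+1. No other pattern occurs in this range, so the set of observed cycle types is {6, 3+2+1, 4+2, 3+3, 2+2+2, 2+2+1+1, 3+1+1+1, 2+1+1+1+1}. The candidates containing elements of all these cycle types are (S_3 x S_3) : C_2 (6T13) of order 72, S_6 (6T16) of order 720; the others are excluded. The observed types are precisely the cycle types that occur in (S_3 x S_3) : C_2 (6T13) (apart from the identity). Each of the other remaining candidates has further cycle types, and by the Chebotarev density theorem the matching factorization patterns would occur for a proportion of primes equal to their share of the group: S_6 (6T16) additionally contains elements of type 5+1, 4+1+1 (234 of its 720 elements, about 32% of primes). None of the 29 primes tested shows any such pattern (for each of these groups the chance of that is below 10^-4), which rules them out. Hence G = (S_3 x S_3) : C_2 (6T13), of order 72.

6T13: (S_3 x S_3) : C_2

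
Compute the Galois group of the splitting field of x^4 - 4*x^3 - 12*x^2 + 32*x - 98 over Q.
D_4 (order 8)

The polynomial is an irreducible quartic over Q and its discriminant is -544195584, which is not a perfect square, so the Galois group is not contained in A_4. The resolvent cubic y^3 + 12*y^2 + 264*y + 5248 has exactly one rational root, so the Galois group is C_4 or D_4. The quartic remains irreducible over Q(sqrt(disc)), so the group is D_4.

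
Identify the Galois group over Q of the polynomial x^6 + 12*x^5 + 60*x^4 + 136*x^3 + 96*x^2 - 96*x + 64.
C_3 x S_3 (order 18)

The polynomial f is an irreducible sextic over Q, so G = Gal(f/Q) is one of the 16 transitive subgroups 6T1, ..., 6T16 of S_6. The discriminant of f is -190210142896128, which is not a perfect square, so G is not contained in A_6. The transitive groups of degree 6 not contained in A_6 are: C_6 (6T1, order 6), S_3 (6T2, order 6), D_6 (6T3, order 12), C_3 x S_3 (6T5, order 18), A_4 x C_2 (6T6, order 24), S_4 (6T8, order 24), S_3 x S_3 (6T9, order 36), S_4 x C_2 (6T11, order 48), (S_3 x S_3) : C_2 (6T13, order 72), PGL(2,5) (6T14, order 120), S_6 (6T16, order 720). By Dedekind's theorem, for a prime p not dividing disc(f) the degrees of the irreducible factors of f mod p form the cycle type of an element of G. Factoring f modulo the 33 such primes p <= 149 (skipping 2, 3, which divide the discriminant), each new pattern first appears at: mod 5: f = (x^6 + 2x^5 + x^3 + x^2 + 4x + 4), pattern 6; mod 7: f = (x + 3)(x + 4)(x + 6)(x^3 + 6x^2 + 5x + 4), pattern 3+1+1+1; mod 17: f = (x^2 + 6x + 2)(x^2 + 11x + 12)(x^2 + 12x + 14), pattern 2+2+2; mod 19: f = (x^3 + 6x^2 + 12x + 12)(x^3 + 6x^2 + 12x + 18), pattern 3+3; mod 73: f = (x + 28)(x + 44)(x + 46)(x + 60)(x + 62)(x + 64), pattern 1+1+1+1+1+1. No other pattern occurs in this range, so the set of observed cycle types is {6, 3+1+1+1, 2+2+2, 3+3, 1+1+1+1+1+1}. The candidates containing elements of all these cycle types are C_3 x S_3 (6T5) of order 18, S_3 x S_3 (6T9) of order 36, (S_3 x S_3) : C_2 (6T13) of order 72, S_6 (6T16) of order 720; the others are excluded. The observed types are precisely the cycle types that occur in C_3 x S_3 (6T5). Each of the other remaining candidates has further cycle types, and by the Chebotarev density theorem the matching factorization patterns would occur for a proportion of primes equal to their share of the group: S_3 x S_3 (6T9) additionally contains elements of type 2+2+1+1 (9 of its 36 elements, about 25% of primes); (S_3 x S_3) : C_2 (6T13) additionally contains elements of type 4+2, 3+2+1, 2+2+1+1, 2+1+1+1+1 (45 of its 72 elements, about 62% of primes); S_6 (6T16) additionally contains elements of type 5+1, 4+2, 4+1+1, 3+2+1, 2+2+1+1, 2+1+1+1+1 (504 of its 720 elements, about 70% of primes). None of the 33 primes tested shows any such pattern (for each of these groups the chance of that is below 10^-4), which rules them out. Hence G = C_3 x S_3 (6T5), of order 18.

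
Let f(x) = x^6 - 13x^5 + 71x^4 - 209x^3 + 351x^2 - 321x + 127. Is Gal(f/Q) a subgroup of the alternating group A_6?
No

The polynomial is irreducible of degree 6 over Q. Its discriminant is -16807, which is not a perfect square. A Galois group lies in the alternating group exactly when the discriminant is a square in Q, so the Galois group (C_6) is not contained in A_6.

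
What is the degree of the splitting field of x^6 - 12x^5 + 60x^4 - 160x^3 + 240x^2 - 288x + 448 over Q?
The degree of the splitting field over Q equals the order of the Galois group, so first determine the group. The polynomial f is an irreducible sextic over Q, so G = Gal(f/Q) is one of the 16 transitive subgroups 6T1, ..., 6T16 of S_6. The discriminant of f is -9727331052552192, which is not a perfect square, so G is not contained in A_6. The transitive groups of degree 6 not contained in A_6 are: C_6 (6T1, order 6), S_3 (6T2, order 6), D_6 (6T3, order 12), C_3 x S_3 (6T5, order 18), A_4 x C_2 (6T6, order 24), S_4 (6T8, order 24), S_3 x S_3 (6T9, order 36), S_4 x C_2 (6T11, order 48), (S_3 x S_3) : C_2 (6T13, order 72), PGL(2,5) (6T14, order 120), S_6 (6T16, order 720). By Dedekind's theorem, for a prime p not dividing disc(f) the degrees of the irreducible factors of f mod p form the cycle type of an element of G. Factoring f modulo the 27 such primes p <= 127 (skipping 2, 3, 17, 43, which divide the discriminant), each new pattern first appears at: mod 5: f = (x^6 + 3x^5 + 2x + 3), pattern 6; mod 7: f = (x)(x^2 + 4x + 5)(x^3 + 5x^2 + 4), pattern 3+2+1; mod 11: f = (x^2 + 3x + 9)(x^4 + 7x^3 + 8x^2 + 6x + 7), pattern 4+2; mod 13: f = (x + 1)(x + 4)(x^2 + 2x + 3)(x^2 + 7x + 7), pattern 2+2+1+1; mod 61: f = (x + 17)(x + 39)(x + 51)(x + 55)(x^2 + 9x + 56), pattern 2+1+1+1+1; mod 97: f = (x + 71)(x + 75)(x + 94)(x^3 + 39x^2 + 72x + 2), pattern 3+1+1+1; mod 113: f = (x^2 + 19x + 39)(x^2 + 94x + 96)(x^2 + 101x + 60), pattern 2+2+2; mod 127: f = (x^3 + 43x^2 + 15x + 85)(x^3 + 72x^2 + 124x + 74), pattern 3+3. No other pattern occurs in this range, so the set of observed cycle types is {6, 3+2+1, 4+2, 2+2+1+1, 2+1+1+1+1, 3+1+1+1, 2+2+2, 3+3}. The candidates containing elements of all these cycle types are (S_3 x S_3) : C_2 (6T13) of order 72, S_6 (6T16) of order 720; the others are excluded. The observed types are precisely the cycle types that occur in (S_3 x S_3) : C_2 (6T13) (apart from the identity). Each of the other remaining candidates has further cycle types, and by the Chebotarev density theorem the matching factorization patterns would occur for a proportion of primes equal to their share of the group: S_6 (6T16) additionally contains elements of type 5+1, 4+1+1 (234 of its 720 elements, about 32% of primes). None of the 27 primes tested shows any such pattern (for each of these groups the chance of that is below 10^-4), which rules them out. Hence G = (S_3 x S_3) : C_2 (6T13), of order 72. The Galois group (S_3 x S_3) : C_2 (6T13) has order 72, so the splitting field has degree 72 over Q.

72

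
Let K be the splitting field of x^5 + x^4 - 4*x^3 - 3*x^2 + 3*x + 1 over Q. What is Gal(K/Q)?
The polynomial f is an irreducible quintic over Q, so G = Gal(f/Q) is a transitive subgroup of S_5: one of C_5 (5T1, order 5), D_5 (5T2, order 10), F_20 (5T3, order 20), A_5 (5T4, order 60) or S_5 (5T5, order 120). The discriminant of f is 14641 = 121^2, a perfect square, so G is contained in A_5. The transitive groups of degree 5 contained in A_5 are: C_5 (5T1, order 5), D_5 (5T2, order 10), A_5 (5T4, order 60). By Dedekind's theorem, for a prime p not dividing disc(f) the degrees of the irreducible factors of f mod p form the cycle type of an element of G. Factoring f modulo the 14 such primes p <= 47 (skipping 11, which divides the discriminant), each new pattern first appears at: mod 2: f = (x^5 + x^4 + x^2 + x + 1), pattern 5; mod 23: f = (x + 9)(x + 12)(x + 13)(x + 17)(x + 19), pattern 1+1+1+1+1. No other pattern occurs in this range, so the set of observed cycle types is {5, 1+1+1+1+1}. The candidates containing elements of all these cycle types are C_5 (5T1) of order 5, D_5 (5T2) of order 10, A_5 (5T4) of order 60; the others are excluded. The observed types are precisely the cycle types that occur in C_5 (5T1). Each of the other remaining candidates has further cycle types, and by the Chebotarev density theorem the matching factorization patterns would occur for a proportion of primes equal to their share of the group: D_5 (5T2) additionally contains elements of type 2+2+1 (5 of its 10 elements, about 50% of primes); A_5 (5T4) additionally contains elements of type 3+1+1, 2+2+1 (35 of its 60 elements, about 58% of primes). None of the 14 primes tested shows any such pattern (for each of these groups the chance of that is below 10^-4), which rules them out. Hence G = C_5 (5T1), of order 5.

C_5 (also written C5)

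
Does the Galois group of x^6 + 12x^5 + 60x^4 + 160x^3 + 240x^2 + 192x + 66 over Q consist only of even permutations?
No

The polynomial is irreducible of degree 6 over Q. Its discriminant is -1492992, which is not a perfect square. A Galois group lies in the alternating group exactly when the discriminant is a square in Q, so the Galois group (D_6) is not contained in A_6.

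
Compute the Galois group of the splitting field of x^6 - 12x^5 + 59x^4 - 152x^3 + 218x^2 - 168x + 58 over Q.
S_4, S_4(6c), the S_4-action on 6 points not in A_6

The polynomial f is an irreducible sextic over Q, so G = Gal(f/Q) is one of the 16 transitive subgroups 6T1, ..., 6T16 of S_6. The discriminant of f is -5120000, which is not a perfect square, so G is not contained in A_6. The transitive groups of degree 6 not contained in A_6 are: C_6 (6T1, order 6), S_3 (6T2, order 6), D_6 (6T3, order 12), C_3 x S_3 (6T5, order 18), A_4 x C_2 (6T6, order 24), S_4 (6T8, order 24), S_3 x S_3 (6T9, order 36), S_4 x C_2 (6T11, order 48), (S_3 x S_3) : C_2 (6T13, order 72), PGL(2,5) (6T14, order 120), S_6 (6T16, order 720). By Dedekind's theorem, for a prime p not dividing disc(f) the degrees of the irreducible factors of f mod p form the cycle type of an element of G. Factoring f modulo the 22 such primes p <= 89 (skipping 2, 5, which divide the discriminant), each new pattern first appears at: mod 3: f = (x^3 + x^2 + 2x + 1)(x^3 + 2x^2 + x + 1), pattern 3+3; mod 7: f = (x^2 + 2x + 5)(x^2 + 3x + 6)(x^2 + 4x + 1), pattern 2+2+2; mod 13: f = (x + 2)(x + 7)(x^4 + 5x^3 + 12x + 6), pattern 4+1+1; mod 43: f = (x + 10)(x + 29)(x^2 + 39x + 8)(x^2 + 39x + 14), pattern 2+2+1+1. No other pattern occurs in this range, so the set of observed cycle types is {3+3, 2+2+2, 4+1+1, 2+2+1+1}. The candidates containing elements of all these cycle types are S_4 (6T8) of order 24, S_4 x C_2 (6T11) of order 48, PGL(2,5) (6T14) of order 120, S_6 (6T16) of order 720; the others are excluded. The observed types are precisely the cycle types that occur in S_4 (6T8) (apart from the identity). Each of the other remaining candidates has further cycle types, and by the Chebotarev density theorem the matching factorization patterns would occur for a proportion of primes equal to their share of the group: S_4 x C_2 (6T11) additionally contains elements of type 6, 4+2, 2+1+1+1+1 (17 of its 48 elements, about 35% of primes); PGL(2,5) (6T14) additionally contains elements of type 6, 5+1 (44 of its 120 elements, about 37% of primes); S_6 (6T16) additionally contains elements of type 6, 5+1, 4+2, 3+2+1, 3+1+1+1, 2+1+1+1+1 (529 of its 720 elements, about 73% of primes). None of the 22 primes tested shows any such pattern (for each of these groups the chance of that is below 10^-4), which rules them out. Hence G = S_4 (6T8), of order 24.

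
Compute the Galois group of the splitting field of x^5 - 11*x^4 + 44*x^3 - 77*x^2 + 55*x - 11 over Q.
The polynomial f is an irreducible quintic over Q, so G = Gal(f/Q) is a transitive subgroup of S_5: one of C_5 (5T1, order 5), D_5 (5T2, order 10), F_20 (5T3, order 20), A_5 (5T4, order 60) or S_5 (5T5, order 120). The discriminant of f is 14641 = 121^2, a perfect square, so G is contained in A_5. The transitive groups of degree 5 contained in A_5 are: C_5 (5T1, order 5), D_5 (5T2, order 10), A_5 (5T4, order 60). By Dedekind's theorem, for a prime p not dividing disc(f) the degrees of the irreducible factors of f mod p form the cycle type of an element of G. Factoring f modulo the 14 such primes p <= 47 (skipping 11, which divides the discriminant), each new pattern first appears at: mod 2: f = (x^5 + x^4 + x^2 + x + 1), pattern 5; mod 23: f = (x + 2)(x + 4)(x + 8)(x + 9)(x + 12), pattern 1+1+1+1+1. No other pattern occurs in this range, so the set of observed cycle types is {5, 1+1+1+1+1}. The candidates containing elements of all these cycle types are C_5 (5T1) of order 5, D_5 (5T2) of order 10, A_5 (5T4) of order 60; the others are excluded. The observed types are precisely the cycle types that occur in C_5 (5T1). Each of the other remaining candidates has further cycle types, and by the Chebotarev density theorem the matching factorization patterns would occur for a proportion of primes equal to their share of the group: D_5 (5T2) additionally contains elements of type 2+2+1 (5 of its 10 elements, about 50% of primes); A_5 (5T4) additionally contains elements of type 3+1+1, 2+2+1 (35 of its 60 elements, about 58% of primes). None of the 14 primes tested shows any such pattern (for each of these groups the chance of that is below 10^-4), which rules them out. Hence G = C_5 (5T1), of order 5.

C_5 (also written C5)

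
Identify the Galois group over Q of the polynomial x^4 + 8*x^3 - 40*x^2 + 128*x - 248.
D_4 (order 8)

The polynomial is an irreducible quartic over Q and its discriminant is -20866793472, which is not a perfect square, so the Galois group is not contained in A_4. The resolvent cubic y^3 + 40*y^2 + 2016*y + 39168 has exactly one rational root, so the Galois group is C_4 or D_4. The quartic remains irreducible over Q(sqrt(disc)), so the group is D_4.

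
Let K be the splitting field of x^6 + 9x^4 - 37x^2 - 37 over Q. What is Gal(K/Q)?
S_4, S_4(6c), the S_4-action on 6 points not in A_6

The polynomial f is an irreducible sextic over Q, so G = Gal(f/Q) is one of the 16 transitive subgroups 6T1, ..., 6T16 of S_6. The discriminant of f is 870211913777152, which is not a perfect square, so G is not contained in A_6. The transitive groups of degree 6 not contained in A_6 are: C_6 (6T1, order 6), S_3 (6T2, order 6), D_6 (6T3, order 12), C_3 x S_3 (6T5, order 18), A_4 x C_2 (6T6, order 24), S_4 (6T8, order 24), S_3 x S_3 (6T9, order 36), S_4 x C_2 (6T11, order 48), (S_3 x S_3) : C_2 (6T13, order 72), PGL(2,5) (6T14, order 120), S_6 (6T16, order 720). By Dedekind's theorem, for a prime p not dividing disc(f) the degrees of the irreducible factors of f mod p form the cycle type of an element of G. Factoring f modulo the 22 such primes p <= 89 (skipping 2, 37, which divide the discriminant), each new pattern first appears at: mod 3: f = (x^3 + x^2 + 2x + 1)(x^3 + 2x^2 + 2x + 2), pattern 3+3; mod 5: f = (x^2 + 2)(x^2 + 2x + 3)(x^2 + 3x + 3), pattern 2+2+2; mod 17: f = (x + 3)(x + 14)(x^4 + x^2 + 6), pattern 4+1+1; mod 67: f = (x + 9)(x + 58)(x^2 + 25)(x^2 + 65), pattern 2+2+1+1. No other pattern occurs in this range, so the set of observed cycle types is {3+3, 2+2+2, 4+1+1, 2+2+1+1}. The candidates containing elements of all these cycle types are S_4 (6T8) of order 24, S_4 x C_2 (6T11) of order 48, PGL(2,5) (6T14) of order 120, S_6 (6T16) of order 720; the others are excluded. The observed types are precisely the cycle types that occur in S_4 (6T8) (apart from the identity). Each of the other remaining candidates has further cycle types, and by the Chebotarev density theorem the matching factorization patterns would occur for a proportion of primes equal to their share of the group: S_4 x C_2 (6T11) additionally contains elements of type 6, 4+2, 2+1+1+1+1 (17 of its 48 elements, about 35% of primes); PGL(2,5) (6T14) additionally contains elements of type 6, 5+1 (44 of its 120 elements, about 37% of primes); S_6 (6T16) additionally contains elements of type 6, 5+1, 4+2, 3+2+1, 3+1+1+1, 2+1+1+1+1 (529 of its 720 elements, about 73% of primes). None of the 22 primes tested shows any such pattern (for each of these groups the chance of that is below 10^-4), which rules them out. Hence G = S_4 (6T8), of order 24.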